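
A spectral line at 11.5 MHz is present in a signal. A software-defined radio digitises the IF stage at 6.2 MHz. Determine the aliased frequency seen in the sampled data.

0.9 MHz

11.5 MHz mod fs = 5.3 MHz.
5.3 MHz > fs/2 = 3.1 MHz, folds to fs − 5.3 MHz = 0.9 MHz.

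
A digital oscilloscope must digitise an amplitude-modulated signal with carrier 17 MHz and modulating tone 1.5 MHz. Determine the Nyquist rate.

37 MHz

AM sidebands sit at fc ± fm = 15.5 MHz and 18.5 MHz.
Highest-frequency component: 18.5 MHz.
Nyquist rate = 2 × 18.5 MHz = 37 MHz.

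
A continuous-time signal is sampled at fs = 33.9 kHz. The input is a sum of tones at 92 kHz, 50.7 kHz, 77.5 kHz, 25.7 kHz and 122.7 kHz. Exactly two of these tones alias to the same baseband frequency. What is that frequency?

9.7 kHz

fs/2 = 16.95 kHz.
92 kHz mod fs = 24.2 kHz.
24.2 kHz > fs/2 = 16.95 kHz, folds to fs − 24.2 kHz = 9.7 kHz.
50.7 kHz mod fs = 16.8 kHz.
16.8 kHz ≤ fs/2 = 16.95 kHz, appears at 16.8 kHz.
77.5 kHz mod fs = 9.7 kHz.
9.7 kHz ≤ fs/2 = 16.95 kHz, appears at 9.7 kHz.
25.7 kHz > fs/2 = 16.95 kHz, folds to fs − 25.7 kHz = 8.2 kHz.
122.7 kHz mod fs = 21 kHz.
21 kHz > fs/2 = 16.95 kHz, folds to fs − 21 kHz = 12.9 kHz.
77.5 kHz and 92 kHz both map to 9.7 kHz.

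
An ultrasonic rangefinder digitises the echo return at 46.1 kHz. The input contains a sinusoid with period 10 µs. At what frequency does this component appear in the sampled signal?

7.8 kHz

T = 10 µs → f = 1/T = 100 kHz.
100 kHz mod fs = 7.8 kHz.
7.8 kHz ≤ fs/2 = 23.05 kHz, appears at 7.8 kHz.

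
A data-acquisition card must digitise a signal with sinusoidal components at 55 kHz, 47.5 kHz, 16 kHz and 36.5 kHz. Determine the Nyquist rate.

Highest-frequency component: 55 kHz.
Nyquist rate = 2 × 55 kHz = 110 kHz.

110 kHz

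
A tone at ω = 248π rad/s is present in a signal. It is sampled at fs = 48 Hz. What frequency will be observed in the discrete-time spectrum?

20 Hz

ω = 248π rad/s → f = ω/(2π) = 124 Hz.
124 Hz mod fs = 28 Hz.
28 Hz > fs/2 = 24 Hz, folds to fs − 28 Hz = 20 Hz.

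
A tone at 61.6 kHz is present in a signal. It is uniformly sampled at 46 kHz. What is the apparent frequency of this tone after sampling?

15.6 kHz

61.6 kHz mod fs = 15.6 kHz.
15.6 kHz ≤ fs/2 = 23 kHz, appears at 15.6 kHz.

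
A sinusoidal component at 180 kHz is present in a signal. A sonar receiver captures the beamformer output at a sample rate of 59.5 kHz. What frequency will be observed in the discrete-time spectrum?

1.5 kHz

180 kHz mod fs = 1.5 kHz.
1.5 kHz ≤ fs/2 = 29.75 kHz, appears at 1.5 kHz.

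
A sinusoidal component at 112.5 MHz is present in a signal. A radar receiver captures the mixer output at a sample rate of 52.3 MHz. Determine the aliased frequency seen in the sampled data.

112.5 MHz mod fs = 7.9 MHz.
7.9 MHz ≤ fs/2 = 26.15 MHz, appears at 7.9 MHz.

7.9 MHz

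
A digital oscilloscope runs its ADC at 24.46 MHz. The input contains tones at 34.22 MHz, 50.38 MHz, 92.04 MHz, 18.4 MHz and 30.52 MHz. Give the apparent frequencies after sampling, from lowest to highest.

fs/2 = 12.23 MHz.
34.22 MHz mod fs = 9.76 MHz.
9.76 MHz ≤ fs/2 = 12.23 MHz, appears at 9.76 MHz.
50.38 MHz mod fs = 1.46 MHz.
1.46 MHz ≤ fs/2 = 12.23 MHz, appears at 1.46 MHz.
92.04 MHz mod fs = 18.66 MHz.
18.66 MHz > fs/2 = 12.23 MHz, folds to fs − 18.66 MHz = 5.8 MHz.
18.4 MHz > fs/2 = 12.23 MHz, folds to fs − 18.4 MHz = 6.06 MHz.
30.52 MHz mod fs = 6.06 MHz.
6.06 MHz ≤ fs/2 = 12.23 MHz, appears at 6.06 MHz.
Distinct values: {1.46 MHz, 5.8 MHz, 6.06 MHz, 9.76 MHz}.

1.46 MHz, 5.8 MHz, 6.06 MHz, 9.76 MHz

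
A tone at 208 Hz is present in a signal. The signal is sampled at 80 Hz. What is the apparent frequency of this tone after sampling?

32 Hz

208 Hz mod fs = 48 Hz.
48 Hz > fs/2 = 40 Hz, folds to fs − 48 Hz = 32 Hz.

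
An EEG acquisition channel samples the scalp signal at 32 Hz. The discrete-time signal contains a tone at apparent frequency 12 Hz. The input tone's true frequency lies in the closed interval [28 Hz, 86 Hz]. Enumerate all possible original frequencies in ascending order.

Frequencies that alias to 12 Hz are k·fs ± 12 Hz for integer k ≥ 0.
k=0: 12 Hz.
k=1: 20 Hz, 44 Hz.
k=2: 52 Hz, 76 Hz.
k=3: 84 Hz, 108 Hz.
k=4: 116 Hz, 140 Hz.
Within [28 Hz, 86 Hz]: 44 Hz, 52 Hz, 76 Hz, 84 Hz.

44 Hz, 52 Hz, 76 Hz, 84 Hz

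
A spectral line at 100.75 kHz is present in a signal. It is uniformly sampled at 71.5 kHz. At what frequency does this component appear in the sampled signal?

29.25 kHz

100.75 kHz mod fs = 29.25 kHz.
29.25 kHz ≤ fs/2 = 35.75 kHz, appears at 29.25 kHz.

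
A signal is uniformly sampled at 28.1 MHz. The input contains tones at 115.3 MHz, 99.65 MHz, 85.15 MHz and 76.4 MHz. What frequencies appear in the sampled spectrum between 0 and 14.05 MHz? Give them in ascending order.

0.85 MHz, 2.9 MHz, 7.9 MHz, 12.75 MHz

fs/2 = 14.05 MHz.
115.3 MHz mod fs = 2.9 MHz.
2.9 MHz ≤ fs/2 = 14.05 MHz, appears at 2.9 MHz.
99.65 MHz mod fs = 15.35 MHz.
15.35 MHz > fs/2 = 14.05 MHz, folds to fs − 15.35 MHz = 12.75 MHz.
85.15 MHz mod fs = 0.85 MHz.
0.85 MHz ≤ fs/2 = 14.05 MHz, appears at 0.85 MHz.
76.4 MHz mod fs = 20.2 MHz.
20.2 MHz > fs/2 = 14.05 MHz, folds to fs − 20.2 MHz = 7.9 MHz.
Distinct values: {0.85 MHz, 2.9 MHz, 7.9 MHz, 12.75 MHz}.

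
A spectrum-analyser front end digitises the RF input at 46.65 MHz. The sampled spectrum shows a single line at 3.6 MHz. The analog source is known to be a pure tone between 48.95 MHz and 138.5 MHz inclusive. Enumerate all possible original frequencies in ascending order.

50.25 MHz, 89.7 MHz, 96.9 MHz, 136.35 MHz

Frequencies that alias to 3.6 MHz are k·fs ± 3.6 MHz for integer k ≥ 0.
k=0: 3.6 MHz.
k=1: 43.05 MHz, 50.25 MHz.
k=2: 89.7 MHz, 96.9 MHz.
k=3: 136.35 MHz, 143.55 MHz.
k=4: 183 MHz, 190.2 MHz.
Within [48.95 MHz, 138.5 MHz]: 50.25 MHz, 89.7 MHz, 96.9 MHz, 136.35 MHz.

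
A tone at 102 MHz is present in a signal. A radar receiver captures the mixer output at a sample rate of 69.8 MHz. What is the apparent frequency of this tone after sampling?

32.2 MHz

102 MHz mod fs = 32.2 MHz.
32.2 MHz ≤ fs/2 = 34.9 MHz, appears at 32.2 MHz.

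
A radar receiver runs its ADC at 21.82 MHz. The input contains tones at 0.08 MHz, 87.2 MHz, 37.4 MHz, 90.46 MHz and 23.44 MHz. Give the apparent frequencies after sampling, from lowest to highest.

0.08 MHz, 1.62 MHz, 3.18 MHz, 6.24 MHz

fs/2 = 10.91 MHz.
0.08 MHz ≤ fs/2 = 10.91 MHz, passes unchanged.
87.2 MHz mod fs = 21.74 MHz.
21.74 MHz > fs/2 = 10.91 MHz, folds to fs − 21.74 MHz = 0.08 MHz.
37.4 MHz mod fs = 15.58 MHz.
15.58 MHz > fs/2 = 10.91 MHz, folds to fs − 15.58 MHz = 6.24 MHz.
90.46 MHz mod fs = 3.18 MHz.
3.18 MHz ≤ fs/2 = 10.91 MHz, appears at 3.18 MHz.
23.44 MHz mod fs = 1.62 MHz.
1.62 MHz ≤ fs/2 = 10.91 MHz, appears at 1.62 MHz.
Distinct values: {0.08 MHz, 1.62 MHz, 3.18 MHz, 6.24 MHz}.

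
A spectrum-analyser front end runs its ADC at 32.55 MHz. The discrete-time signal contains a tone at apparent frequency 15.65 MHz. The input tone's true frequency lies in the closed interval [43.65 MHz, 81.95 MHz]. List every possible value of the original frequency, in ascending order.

Frequencies that alias to 15.65 MHz are k·fs ± 15.65 MHz for integer k ≥ 0.
k=0: 15.65 MHz.
k=1: 16.9 MHz, 48.2 MHz.
k=2: 49.45 MHz, 80.75 MHz.
k=3: 82 MHz, 113.3 MHz.
Within [43.65 MHz, 81.95 MHz]: 48.2 MHz, 49.45 MHz, 80.75 MHz.

48.2 MHz, 49.45 MHz, 80.75 MHz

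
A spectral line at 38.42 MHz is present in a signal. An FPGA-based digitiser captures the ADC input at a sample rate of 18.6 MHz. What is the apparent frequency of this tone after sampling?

1.22 MHz

38.42 MHz mod fs = 1.22 MHz.
1.22 MHz ≤ fs/2 = 9.3 MHz, appears at 1.22 MHz.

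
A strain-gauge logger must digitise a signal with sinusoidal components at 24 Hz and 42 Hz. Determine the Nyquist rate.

Highest-frequency component: 42 Hz.
Nyquist rate = 2 × 42 Hz = 84 Hz.

84 Hz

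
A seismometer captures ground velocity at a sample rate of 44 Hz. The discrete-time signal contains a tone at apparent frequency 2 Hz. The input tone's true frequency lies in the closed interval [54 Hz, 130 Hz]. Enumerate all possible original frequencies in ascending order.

Frequencies that alias to 2 Hz are k·fs ± 2 Hz for integer k ≥ 0.
k=0: 2 Hz.
k=1: 42 Hz, 46 Hz.
k=2: 86 Hz, 90 Hz.
k=3: 130 Hz, 134 Hz.
k=4: 174 Hz, 178 Hz.
Within [54 Hz, 130 Hz]: 86 Hz, 90 Hz, 130 Hz.

86 Hz, 90 Hz, 130 Hz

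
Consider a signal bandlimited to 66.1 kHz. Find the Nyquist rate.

Nyquist rate = 2 × 66.1 kHz = 132.2 kHz.

132.2 kHz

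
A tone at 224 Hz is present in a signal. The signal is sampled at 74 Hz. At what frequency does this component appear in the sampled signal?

224 Hz mod fs = 2 Hz.
2 Hz ≤ fs/2 = 37 Hz, appears at 2 Hz.

2 Hz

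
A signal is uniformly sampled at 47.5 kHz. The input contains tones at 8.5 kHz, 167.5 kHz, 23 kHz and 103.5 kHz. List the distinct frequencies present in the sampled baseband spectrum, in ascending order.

8.5 kHz, 22.5 kHz, 23 kHz

fs/2 = 23.75 kHz.
8.5 kHz ≤ fs/2 = 23.75 kHz, passes unchanged.
167.5 kHz mod fs = 25 kHz.
25 kHz > fs/2 = 23.75 kHz, folds to fs − 25 kHz = 22.5 kHz.
23 kHz ≤ fs/2 = 23.75 kHz, passes unchanged.
103.5 kHz mod fs = 8.5 kHz.
8.5 kHz ≤ fs/2 = 23.75 kHz, appears at 8.5 kHz.
Distinct values: {8.5 kHz, 22.5 kHz, 23 kHz}.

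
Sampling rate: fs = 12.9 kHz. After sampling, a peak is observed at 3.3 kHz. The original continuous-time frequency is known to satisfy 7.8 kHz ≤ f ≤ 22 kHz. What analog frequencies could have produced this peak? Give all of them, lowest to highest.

Frequencies that alias to 3.3 kHz are k·fs ± 3.3 kHz for integer k ≥ 0.
k=0: 3.3 kHz.
k=1: 9.6 kHz, 16.2 kHz.
k=2: 22.5 kHz, 29.1 kHz.
Within [7.8 kHz, 22 kHz]: 9.6 kHz, 16.2 kHz.

9.6 kHz, 16.2 kHz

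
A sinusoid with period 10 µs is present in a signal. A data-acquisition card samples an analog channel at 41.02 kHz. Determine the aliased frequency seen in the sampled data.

T = 10 µs → f = 1/T = 100 kHz.
100 kHz mod fs = 17.96 kHz.
17.96 kHz ≤ fs/2 = 20.51 kHz, appears at 17.96 kHz.

17.96 kHz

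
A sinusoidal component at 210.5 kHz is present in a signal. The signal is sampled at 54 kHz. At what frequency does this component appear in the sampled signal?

210.5 kHz mod fs = 48.5 kHz.
48.5 kHz > fs/2 = 27 kHz, folds to fs − 48.5 kHz = 5.5 kHz.

5.5 kHz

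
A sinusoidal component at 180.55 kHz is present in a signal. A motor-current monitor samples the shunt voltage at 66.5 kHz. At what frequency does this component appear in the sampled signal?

180.55 kHz mod fs = 47.55 kHz.
47.55 kHz > fs/2 = 33.25 kHz, folds to fs − 47.55 kHz = 18.95 kHz.

18.95 kHz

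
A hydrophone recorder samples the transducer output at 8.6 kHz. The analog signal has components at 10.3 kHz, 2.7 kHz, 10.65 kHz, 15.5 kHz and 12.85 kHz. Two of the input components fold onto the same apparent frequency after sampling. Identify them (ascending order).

fs/2 = 4.3 kHz.
10.3 kHz mod fs = 1.7 kHz.
1.7 kHz ≤ fs/2 = 4.3 kHz, appears at 1.7 kHz.
2.7 kHz ≤ fs/2 = 4.3 kHz, passes unchanged.
10.65 kHz mod fs = 2.05 kHz.
2.05 kHz ≤ fs/2 = 4.3 kHz, appears at 2.05 kHz.
15.5 kHz mod fs = 6.9 kHz.
6.9 kHz > fs/2 = 4.3 kHz, folds to fs − 6.9 kHz = 1.7 kHz.
12.85 kHz mod fs = 4.25 kHz.
4.25 kHz ≤ fs/2 = 4.3 kHz, appears at 4.25 kHz.
10.3 kHz and 15.5 kHz both map to 1.7 kHz.

10.3 kHz, 15.5 kHz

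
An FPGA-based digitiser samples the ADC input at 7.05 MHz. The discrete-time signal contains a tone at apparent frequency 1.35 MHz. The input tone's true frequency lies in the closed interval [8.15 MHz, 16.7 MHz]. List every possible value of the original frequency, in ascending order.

8.4 MHz, 12.75 MHz, 15.45 MHz

Frequencies that alias to 1.35 MHz are k·fs ± 1.35 MHz for integer k ≥ 0.
k=0: 1.35 MHz.
k=1: 5.7 MHz, 8.4 MHz.
k=2: 12.75 MHz, 15.45 MHz.
k=3: 19.8 MHz, 22.5 MHz.
Within [8.15 MHz, 16.7 MHz]: 8.4 MHz, 12.75 MHz, 15.45 MHz.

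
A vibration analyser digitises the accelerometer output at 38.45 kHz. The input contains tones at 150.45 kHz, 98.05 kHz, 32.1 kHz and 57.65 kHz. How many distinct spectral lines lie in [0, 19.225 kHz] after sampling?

4

fs/2 = 19.225 kHz.
150.45 kHz mod fs = 35.1 kHz.
35.1 kHz > fs/2 = 19.225 kHz, folds to fs − 35.1 kHz = 3.35 kHz.
98.05 kHz mod fs = 21.15 kHz.
21.15 kHz > fs/2 = 19.225 kHz, folds to fs − 21.15 kHz = 17.3 kHz.
32.1 kHz > fs/2 = 19.225 kHz, folds to fs − 32.1 kHz = 6.35 kHz.
57.65 kHz mod fs = 19.2 kHz.
19.2 kHz ≤ fs/2 = 19.225 kHz, appears at 19.2 kHz.
Distinct values: {3.35 kHz, 6.35 kHz, 17.3 kHz, 19.2 kHz} → 4.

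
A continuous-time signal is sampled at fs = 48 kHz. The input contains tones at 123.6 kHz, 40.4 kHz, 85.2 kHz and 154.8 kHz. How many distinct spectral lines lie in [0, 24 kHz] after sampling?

fs/2 = 24 kHz.
123.6 kHz mod fs = 27.6 kHz.
27.6 kHz > fs/2 = 24 kHz, folds to fs − 27.6 kHz = 20.4 kHz.
40.4 kHz > fs/2 = 24 kHz, folds to fs − 40.4 kHz = 7.6 kHz.
85.2 kHz mod fs = 37.2 kHz.
37.2 kHz > fs/2 = 24 kHz, folds to fs − 37.2 kHz = 10.8 kHz.
154.8 kHz mod fs = 10.8 kHz.
10.8 kHz ≤ fs/2 = 24 kHz, appears at 10.8 kHz.
Distinct values: {7.6 kHz, 10.8 kHz, 20.4 kHz} → 3.

3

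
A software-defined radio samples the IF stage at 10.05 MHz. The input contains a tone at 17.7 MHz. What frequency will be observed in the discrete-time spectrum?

2.4 MHz

17.7 MHz mod fs = 7.65 MHz.
7.65 MHz > fs/2 = 5.025 MHz, folds to fs − 7.65 MHz = 2.4 MHz.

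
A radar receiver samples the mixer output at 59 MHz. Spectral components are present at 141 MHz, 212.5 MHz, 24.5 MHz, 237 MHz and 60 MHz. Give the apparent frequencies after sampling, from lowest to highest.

fs/2 = 29.5 MHz.
141 MHz mod fs = 23 MHz.
23 MHz ≤ fs/2 = 29.5 MHz, appears at 23 MHz.
212.5 MHz mod fs = 35.5 MHz.
35.5 MHz > fs/2 = 29.5 MHz, folds to fs − 35.5 MHz = 23.5 MHz.
24.5 MHz ≤ fs/2 = 29.5 MHz, passes unchanged.
237 MHz mod fs = 1 MHz.
1 MHz ≤ fs/2 = 29.5 MHz, appears at 1 MHz.
60 MHz mod fs = 1 MHz.
1 MHz ≤ fs/2 = 29.5 MHz, appears at 1 MHz.
Distinct values: {1 MHz, 23 MHz, 23.5 MHz, 24.5 MHz}.

1 MHz, 23 MHz, 23.5 MHz, 24.5 MHz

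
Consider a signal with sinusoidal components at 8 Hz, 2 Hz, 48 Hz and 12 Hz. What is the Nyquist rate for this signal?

96 Hz

Highest-frequency component: 48 Hz.
Nyquist rate = 2 × 48 Hz = 96 Hz.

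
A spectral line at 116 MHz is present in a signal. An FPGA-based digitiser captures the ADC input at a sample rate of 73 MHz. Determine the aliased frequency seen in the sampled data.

30 MHz

116 MHz mod fs = 43 MHz.
43 MHz > fs/2 = 36.5 MHz, folds to fs − 43 MHz = 30 MHz.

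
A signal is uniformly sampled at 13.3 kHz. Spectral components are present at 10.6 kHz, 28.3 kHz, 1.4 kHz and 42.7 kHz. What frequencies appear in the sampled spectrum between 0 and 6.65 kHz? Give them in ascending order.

fs/2 = 6.65 kHz.
10.6 kHz > fs/2 = 6.65 kHz, folds to fs − 10.6 kHz = 2.7 kHz.
28.3 kHz mod fs = 1.7 kHz.
1.7 kHz ≤ fs/2 = 6.65 kHz, appears at 1.7 kHz.
1.4 kHz ≤ fs/2 = 6.65 kHz, passes unchanged.
42.7 kHz mod fs = 2.8 kHz.
2.8 kHz ≤ fs/2 = 6.65 kHz, appears at 2.8 kHz.
Distinct values: {1.4 kHz, 1.7 kHz, 2.7 kHz, 2.8 kHz}.

1.4 kHz, 1.7 kHz, 2.7 kHz, 2.8 kHz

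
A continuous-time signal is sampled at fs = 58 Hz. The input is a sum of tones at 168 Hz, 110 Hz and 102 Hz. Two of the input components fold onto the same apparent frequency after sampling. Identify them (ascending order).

110 Hz, 168 Hz

fs/2 = 29 Hz.
168 Hz mod fs = 52 Hz.
52 Hz > fs/2 = 29 Hz, folds to fs − 52 Hz = 6 Hz.
110 Hz mod fs = 52 Hz.
52 Hz > fs/2 = 29 Hz, folds to fs − 52 Hz = 6 Hz.
102 Hz mod fs = 44 Hz.
44 Hz > fs/2 = 29 Hz, folds to fs − 44 Hz = 14 Hz.
110 Hz and 168 Hz both map to 6 Hz.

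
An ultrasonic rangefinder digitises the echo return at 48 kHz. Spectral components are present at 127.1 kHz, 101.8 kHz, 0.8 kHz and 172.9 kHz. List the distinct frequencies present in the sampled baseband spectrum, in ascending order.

fs/2 = 24 kHz.
127.1 kHz mod fs = 31.1 kHz.
31.1 kHz > fs/2 = 24 kHz, folds to fs − 31.1 kHz = 16.9 kHz.
101.8 kHz mod fs = 5.8 kHz.
5.8 kHz ≤ fs/2 = 24 kHz, appears at 5.8 kHz.
0.8 kHz ≤ fs/2 = 24 kHz, passes unchanged.
172.9 kHz mod fs = 28.9 kHz.
28.9 kHz > fs/2 = 24 kHz, folds to fs − 28.9 kHz = 19.1 kHz.
Distinct values: {0.8 kHz, 5.8 kHz, 16.9 kHz, 19.1 kHz}.

0.8 kHz, 5.8 kHz, 16.9 kHz, 19.1 kHz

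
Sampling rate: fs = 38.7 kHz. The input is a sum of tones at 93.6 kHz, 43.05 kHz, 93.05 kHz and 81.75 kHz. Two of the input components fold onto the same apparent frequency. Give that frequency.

4.35 kHz

fs/2 = 19.35 kHz.
93.6 kHz mod fs = 16.2 kHz.
16.2 kHz ≤ fs/2 = 19.35 kHz, appears at 16.2 kHz.
43.05 kHz mod fs = 4.35 kHz.
4.35 kHz ≤ fs/2 = 19.35 kHz, appears at 4.35 kHz.
93.05 kHz mod fs = 15.65 kHz.
15.65 kHz ≤ fs/2 = 19.35 kHz, appears at 15.65 kHz.
81.75 kHz mod fs = 4.35 kHz.
4.35 kHz ≤ fs/2 = 19.35 kHz, appears at 4.35 kHz.
43.05 kHz and 81.75 kHz both map to 4.35 kHz.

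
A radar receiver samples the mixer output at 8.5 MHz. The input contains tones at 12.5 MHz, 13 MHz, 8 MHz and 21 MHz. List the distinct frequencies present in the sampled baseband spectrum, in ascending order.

fs/2 = 4.25 MHz.
12.5 MHz mod fs = 4 MHz.
4 MHz ≤ fs/2 = 4.25 MHz, appears at 4 MHz.
13 MHz mod fs = 4.5 MHz.
4.5 MHz > fs/2 = 4.25 MHz, folds to fs − 4.5 MHz = 4 MHz.
8 MHz > fs/2 = 4.25 MHz, folds to fs − 8 MHz = 0.5 MHz.
21 MHz mod fs = 4 MHz.
4 MHz ≤ fs/2 = 4.25 MHz, appears at 4 MHz.
Distinct values: {0.5 MHz, 4 MHz}.

0.5 MHz, 4 MHz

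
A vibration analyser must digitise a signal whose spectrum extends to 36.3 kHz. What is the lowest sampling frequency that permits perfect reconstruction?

72.6 kHz

Nyquist rate = 2 × 36.3 kHz = 72.6 kHz.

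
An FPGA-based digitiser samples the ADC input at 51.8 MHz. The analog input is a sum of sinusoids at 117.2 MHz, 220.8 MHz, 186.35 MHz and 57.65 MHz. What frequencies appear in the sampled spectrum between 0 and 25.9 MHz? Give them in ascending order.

5.85 MHz, 13.6 MHz, 20.85 MHz

fs/2 = 25.9 MHz.
117.2 MHz mod fs = 13.6 MHz.
13.6 MHz ≤ fs/2 = 25.9 MHz, appears at 13.6 MHz.
220.8 MHz mod fs = 13.6 MHz.
13.6 MHz ≤ fs/2 = 25.9 MHz, appears at 13.6 MHz.
186.35 MHz mod fs = 30.95 MHz.
30.95 MHz > fs/2 = 25.9 MHz, folds to fs − 30.95 MHz = 20.85 MHz.
57.65 MHz mod fs = 5.85 MHz.
5.85 MHz ≤ fs/2 = 25.9 MHz, appears at 5.85 MHz.
Distinct values: {5.85 MHz, 13.6 MHz, 20.85 MHz}.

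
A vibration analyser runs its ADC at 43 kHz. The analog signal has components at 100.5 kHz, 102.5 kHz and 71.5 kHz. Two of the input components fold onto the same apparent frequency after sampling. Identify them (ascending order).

71.5 kHz, 100.5 kHz

fs/2 = 21.5 kHz.
100.5 kHz mod fs = 14.5 kHz.
14.5 kHz ≤ fs/2 = 21.5 kHz, appears at 14.5 kHz.
102.5 kHz mod fs = 16.5 kHz.
16.5 kHz ≤ fs/2 = 21.5 kHz, appears at 16.5 kHz.
71.5 kHz mod fs = 28.5 kHz.
28.5 kHz > fs/2 = 21.5 kHz, folds to fs − 28.5 kHz = 14.5 kHz.
71.5 kHz and 100.5 kHz both map to 14.5 kHz.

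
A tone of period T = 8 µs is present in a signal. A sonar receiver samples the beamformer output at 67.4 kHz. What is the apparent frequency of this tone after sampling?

9.8 kHz

T = 8 µs → f = 1/T = 125 kHz.
125 kHz mod fs = 57.6 kHz.
57.6 kHz > fs/2 = 33.7 kHz, folds to fs − 57.6 kHz = 9.8 kHz.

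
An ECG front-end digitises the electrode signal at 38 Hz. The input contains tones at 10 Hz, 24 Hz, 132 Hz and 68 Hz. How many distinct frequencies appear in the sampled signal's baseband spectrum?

fs/2 = 19 Hz.
10 Hz ≤ fs/2 = 19 Hz, passes unchanged.
24 Hz > fs/2 = 19 Hz, folds to fs − 24 Hz = 14 Hz.
132 Hz mod fs = 18 Hz.
18 Hz ≤ fs/2 = 19 Hz, appears at 18 Hz.
68 Hz mod fs = 30 Hz.
30 Hz > fs/2 = 19 Hz, folds to fs − 30 Hz = 8 Hz.
Distinct values: {8 Hz, 10 Hz, 14 Hz, 18 Hz} → 4.

4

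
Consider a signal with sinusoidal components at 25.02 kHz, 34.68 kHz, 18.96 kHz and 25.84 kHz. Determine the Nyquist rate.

69.36 kHz

Highest-frequency component: 34.68 kHz.
Nyquist rate = 2 × 34.68 kHz = 69.36 kHz.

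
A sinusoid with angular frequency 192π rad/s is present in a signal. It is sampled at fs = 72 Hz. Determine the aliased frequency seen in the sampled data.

ω = 192π rad/s → f = ω/(2π) = 96 Hz.
96 Hz mod fs = 24 Hz.
24 Hz ≤ fs/2 = 36 Hz, appears at 24 Hz.

24 Hz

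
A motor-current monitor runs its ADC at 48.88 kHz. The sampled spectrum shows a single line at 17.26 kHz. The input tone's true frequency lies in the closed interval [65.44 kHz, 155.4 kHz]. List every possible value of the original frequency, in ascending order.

66.14 kHz, 80.5 kHz, 115.02 kHz, 129.38 kHz

Frequencies that alias to 17.26 kHz are k·fs ± 17.26 kHz for integer k ≥ 0.
k=0: 17.26 kHz.
k=1: 31.62 kHz, 66.14 kHz.
k=2: 80.5 kHz, 115.02 kHz.
k=3: 129.38 kHz, 163.9 kHz.
k=4: 178.26 kHz, 212.78 kHz.
Within [65.44 kHz, 155.4 kHz]: 66.14 kHz, 80.5 kHz, 115.02 kHz, 129.38 kHz.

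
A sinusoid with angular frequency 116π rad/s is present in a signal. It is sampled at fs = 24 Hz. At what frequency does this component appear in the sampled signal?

10 Hz

ω = 116π rad/s → f = ω/(2π) = 58 Hz.
58 Hz mod fs = 10 Hz.
10 Hz ≤ fs/2 = 12 Hz, appears at 10 Hz.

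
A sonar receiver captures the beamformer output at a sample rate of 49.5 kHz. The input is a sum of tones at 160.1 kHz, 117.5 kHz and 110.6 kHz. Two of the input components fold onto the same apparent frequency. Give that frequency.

11.6 kHz

fs/2 = 24.75 kHz.
160.1 kHz mod fs = 11.6 kHz.
11.6 kHz ≤ fs/2 = 24.75 kHz, appears at 11.6 kHz.
117.5 kHz mod fs = 18.5 kHz.
18.5 kHz ≤ fs/2 = 24.75 kHz, appears at 18.5 kHz.
110.6 kHz mod fs = 11.6 kHz.
11.6 kHz ≤ fs/2 = 24.75 kHz, appears at 11.6 kHz.
110.6 kHz and 160.1 kHz both map to 11.6 kHz.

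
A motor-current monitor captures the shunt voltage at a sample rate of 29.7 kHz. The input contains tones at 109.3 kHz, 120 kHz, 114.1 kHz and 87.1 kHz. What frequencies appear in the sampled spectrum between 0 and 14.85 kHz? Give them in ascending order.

1.2 kHz, 2 kHz, 4.7 kHz, 9.5 kHz

fs/2 = 14.85 kHz.
109.3 kHz mod fs = 20.2 kHz.
20.2 kHz > fs/2 = 14.85 kHz, folds to fs − 20.2 kHz = 9.5 kHz.
120 kHz mod fs = 1.2 kHz.
1.2 kHz ≤ fs/2 = 14.85 kHz, appears at 1.2 kHz.
114.1 kHz mod fs = 25 kHz.
25 kHz > fs/2 = 14.85 kHz, folds to fs − 25 kHz = 4.7 kHz.
87.1 kHz mod fs = 27.7 kHz.
27.7 kHz > fs/2 = 14.85 kHz, folds to fs − 27.7 kHz = 2 kHz.
Distinct values: {1.2 kHz, 2 kHz, 4.7 kHz, 9.5 kHz}.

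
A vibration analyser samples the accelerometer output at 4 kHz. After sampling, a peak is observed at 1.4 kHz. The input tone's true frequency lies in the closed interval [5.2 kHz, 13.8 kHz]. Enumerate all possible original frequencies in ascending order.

Frequencies that alias to 1.4 kHz are k·fs ± 1.4 kHz for integer k ≥ 0.
k=0: 1.4 kHz.
k=1: 2.6 kHz, 5.4 kHz.
k=2: 6.6 kHz, 9.4 kHz.
k=3: 10.6 kHz, 13.4 kHz.
k=4: 14.6 kHz, 17.4 kHz.
Within [5.2 kHz, 13.8 kHz]: 5.4 kHz, 6.6 kHz, 9.4 kHz, 10.6 kHz, 13.4 kHz.

5.4 kHz, 6.6 kHz, 9.4 kHz, 10.6 kHz, 13.4 kHz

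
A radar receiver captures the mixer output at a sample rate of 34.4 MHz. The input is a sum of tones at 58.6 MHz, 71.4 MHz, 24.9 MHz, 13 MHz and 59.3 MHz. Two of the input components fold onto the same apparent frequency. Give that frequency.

fs/2 = 17.2 MHz.
58.6 MHz mod fs = 24.2 MHz.
24.2 MHz > fs/2 = 17.2 MHz, folds to fs − 24.2 MHz = 10.2 MHz.
71.4 MHz mod fs = 2.6 MHz.
2.6 MHz ≤ fs/2 = 17.2 MHz, appears at 2.6 MHz.
24.9 MHz > fs/2 = 17.2 MHz, folds to fs − 24.9 MHz = 9.5 MHz.
13 MHz ≤ fs/2 = 17.2 MHz, passes unchanged.
59.3 MHz mod fs = 24.9 MHz.
24.9 MHz > fs/2 = 17.2 MHz, folds to fs − 24.9 MHz = 9.5 MHz.
24.9 MHz and 59.3 MHz both map to 9.5 MHz.

9.5 MHz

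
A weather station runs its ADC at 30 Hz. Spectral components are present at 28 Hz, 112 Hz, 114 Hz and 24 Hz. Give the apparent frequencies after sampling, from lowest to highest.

2 Hz, 6 Hz, 8 Hz

fs/2 = 15 Hz.
28 Hz > fs/2 = 15 Hz, folds to fs − 28 Hz = 2 Hz.
112 Hz mod fs = 22 Hz.
22 Hz > fs/2 = 15 Hz, folds to fs − 22 Hz = 8 Hz.
114 Hz mod fs = 24 Hz.
24 Hz > fs/2 = 15 Hz, folds to fs − 24 Hz = 6 Hz.
24 Hz > fs/2 = 15 Hz, folds to fs − 24 Hz = 6 Hz.
Distinct values: {2 Hz, 6 Hz, 8 Hz}.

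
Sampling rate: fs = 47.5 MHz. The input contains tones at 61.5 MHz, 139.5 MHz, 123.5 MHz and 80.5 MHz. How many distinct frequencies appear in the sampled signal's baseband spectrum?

fs/2 = 23.75 MHz.
61.5 MHz mod fs = 14 MHz.
14 MHz ≤ fs/2 = 23.75 MHz, appears at 14 MHz.
139.5 MHz mod fs = 44.5 MHz.
44.5 MHz > fs/2 = 23.75 MHz, folds to fs − 44.5 MHz = 3 MHz.
123.5 MHz mod fs = 28.5 MHz.
28.5 MHz > fs/2 = 23.75 MHz, folds to fs − 28.5 MHz = 19 MHz.
80.5 MHz mod fs = 33 MHz.
33 MHz > fs/2 = 23.75 MHz, folds to fs − 33 MHz = 14.5 MHz.
Distinct values: {3 MHz, 14 MHz, 14.5 MHz, 19 MHz} → 4.

4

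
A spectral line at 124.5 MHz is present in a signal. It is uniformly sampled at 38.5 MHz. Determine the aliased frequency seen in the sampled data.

9 MHz

124.5 MHz mod fs = 9 MHz.
9 MHz ≤ fs/2 = 19.25 MHz, appears at 9 MHz.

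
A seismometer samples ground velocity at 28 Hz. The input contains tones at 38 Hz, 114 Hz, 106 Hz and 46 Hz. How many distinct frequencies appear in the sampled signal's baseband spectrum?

3

fs/2 = 14 Hz.
38 Hz mod fs = 10 Hz.
10 Hz ≤ fs/2 = 14 Hz, appears at 10 Hz.
114 Hz mod fs = 2 Hz.
2 Hz ≤ fs/2 = 14 Hz, appears at 2 Hz.
106 Hz mod fs = 22 Hz.
22 Hz > fs/2 = 14 Hz, folds to fs − 22 Hz = 6 Hz.
46 Hz mod fs = 18 Hz.
18 Hz > fs/2 = 14 Hz, folds to fs − 18 Hz = 10 Hz.
Distinct values: {2 Hz, 6 Hz, 10 Hz} → 3.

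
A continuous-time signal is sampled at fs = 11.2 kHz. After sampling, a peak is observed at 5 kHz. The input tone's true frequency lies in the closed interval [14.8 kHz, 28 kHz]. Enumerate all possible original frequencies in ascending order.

Frequencies that alias to 5 kHz are k·fs ± 5 kHz for integer k ≥ 0.
k=0: 5 kHz.
k=1: 6.2 kHz, 16.2 kHz.
k=2: 17.4 kHz, 27.4 kHz.
k=3: 28.6 kHz, 38.6 kHz.
Within [14.8 kHz, 28 kHz]: 16.2 kHz, 17.4 kHz, 27.4 kHz.

16.2 kHz, 17.4 kHz, 27.4 kHz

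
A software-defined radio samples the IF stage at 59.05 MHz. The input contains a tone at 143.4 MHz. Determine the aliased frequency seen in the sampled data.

143.4 MHz mod fs = 25.3 MHz.
25.3 MHz ≤ fs/2 = 29.525 MHz, appears at 25.3 MHz.

25.3 MHz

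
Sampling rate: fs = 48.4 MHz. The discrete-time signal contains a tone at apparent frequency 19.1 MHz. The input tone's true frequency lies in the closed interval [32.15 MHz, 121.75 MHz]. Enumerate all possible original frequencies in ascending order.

67.5 MHz, 77.7 MHz, 115.9 MHz

Frequencies that alias to 19.1 MHz are k·fs ± 19.1 MHz for integer k ≥ 0.
k=0: 19.1 MHz.
k=1: 29.3 MHz, 67.5 MHz.
k=2: 77.7 MHz, 115.9 MHz.
k=3: 126.1 MHz, 164.3 MHz.
Within [32.15 MHz, 121.75 MHz]: 67.5 MHz, 77.7 MHz, 115.9 MHz.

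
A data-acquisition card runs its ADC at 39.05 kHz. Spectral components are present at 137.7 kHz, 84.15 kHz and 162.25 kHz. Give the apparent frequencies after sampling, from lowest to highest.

fs/2 = 19.525 kHz.
137.7 kHz mod fs = 20.55 kHz.
20.55 kHz > fs/2 = 19.525 kHz, folds to fs − 20.55 kHz = 18.5 kHz.
84.15 kHz mod fs = 6.05 kHz.
6.05 kHz ≤ fs/2 = 19.525 kHz, appears at 6.05 kHz.
162.25 kHz mod fs = 6.05 kHz.
6.05 kHz ≤ fs/2 = 19.525 kHz, appears at 6.05 kHz.
Distinct values: {6.05 kHz, 18.5 kHz}.

6.05 kHz, 18.5 kHz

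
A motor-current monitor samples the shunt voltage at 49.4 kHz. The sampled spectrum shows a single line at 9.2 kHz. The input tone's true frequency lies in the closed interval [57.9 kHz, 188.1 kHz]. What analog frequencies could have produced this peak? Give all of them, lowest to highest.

Frequencies that alias to 9.2 kHz are k·fs ± 9.2 kHz for integer k ≥ 0.
k=0: 9.2 kHz.
k=1: 40.2 kHz, 58.6 kHz.
k=2: 89.6 kHz, 108 kHz.
k=3: 139 kHz, 157.4 kHz.
k=4: 188.4 kHz, 206.8 kHz.
Within [57.9 kHz, 188.1 kHz]: 58.6 kHz, 89.6 kHz, 108 kHz, 139 kHz, 157.4 kHz.

58.6 kHz, 89.6 kHz, 108 kHz, 139 kHz, 157.4 kHz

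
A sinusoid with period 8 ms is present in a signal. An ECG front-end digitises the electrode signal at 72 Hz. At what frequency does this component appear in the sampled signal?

19 Hz

T = 8 ms → f = 1/T = 125 Hz.
125 Hz mod fs = 53 Hz.
53 Hz > fs/2 = 36 Hz, folds to fs − 53 Hz = 19 Hz.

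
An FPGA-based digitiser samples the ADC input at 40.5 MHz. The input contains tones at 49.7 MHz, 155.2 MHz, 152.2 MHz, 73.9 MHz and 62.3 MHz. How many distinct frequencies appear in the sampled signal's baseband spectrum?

fs/2 = 20.25 MHz.
49.7 MHz mod fs = 9.2 MHz.
9.2 MHz ≤ fs/2 = 20.25 MHz, appears at 9.2 MHz.
155.2 MHz mod fs = 33.7 MHz.
33.7 MHz > fs/2 = 20.25 MHz, folds to fs − 33.7 MHz = 6.8 MHz.
152.2 MHz mod fs = 30.7 MHz.
30.7 MHz > fs/2 = 20.25 MHz, folds to fs − 30.7 MHz = 9.8 MHz.
73.9 MHz mod fs = 33.4 MHz.
33.4 MHz > fs/2 = 20.25 MHz, folds to fs − 33.4 MHz = 7.1 MHz.
62.3 MHz mod fs = 21.8 MHz.
21.8 MHz > fs/2 = 20.25 MHz, folds to fs − 21.8 MHz = 18.7 MHz.
Distinct values: {6.8 MHz, 7.1 MHz, 9.2 MHz, 9.8 MHz, 18.7 MHz} → 5.

5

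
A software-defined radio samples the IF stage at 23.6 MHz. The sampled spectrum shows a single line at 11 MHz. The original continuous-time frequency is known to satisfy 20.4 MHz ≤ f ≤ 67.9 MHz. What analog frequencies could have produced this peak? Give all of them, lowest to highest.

Frequencies that alias to 11 MHz are k·fs ± 11 MHz for integer k ≥ 0.
k=0: 11 MHz.
k=1: 12.6 MHz, 34.6 MHz.
k=2: 36.2 MHz, 58.2 MHz.
k=3: 59.8 MHz, 81.8 MHz.
k=4: 83.4 MHz, 105.4 MHz.
Within [20.4 MHz, 67.9 MHz]: 34.6 MHz, 36.2 MHz, 58.2 MHz, 59.8 MHz.

34.6 MHz, 36.2 MHz, 58.2 MHz, 59.8 MHz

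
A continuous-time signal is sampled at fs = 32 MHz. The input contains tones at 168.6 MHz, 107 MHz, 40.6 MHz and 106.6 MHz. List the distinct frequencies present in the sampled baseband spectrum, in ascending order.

8.6 MHz, 10.6 MHz, 11 MHz

fs/2 = 16 MHz.
168.6 MHz mod fs = 8.6 MHz.
8.6 MHz ≤ fs/2 = 16 MHz, appears at 8.6 MHz.
107 MHz mod fs = 11 MHz.
11 MHz ≤ fs/2 = 16 MHz, appears at 11 MHz.
40.6 MHz mod fs = 8.6 MHz.
8.6 MHz ≤ fs/2 = 16 MHz, appears at 8.6 MHz.
106.6 MHz mod fs = 10.6 MHz.
10.6 MHz ≤ fs/2 = 16 MHz, appears at 10.6 MHz.
Distinct values: {8.6 MHz, 10.6 MHz, 11 MHz}.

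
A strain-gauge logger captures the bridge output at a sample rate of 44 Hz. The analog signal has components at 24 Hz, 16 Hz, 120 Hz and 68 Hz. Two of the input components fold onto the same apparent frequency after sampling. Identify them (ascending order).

fs/2 = 22 Hz.
24 Hz > fs/2 = 22 Hz, folds to fs − 24 Hz = 20 Hz.
16 Hz ≤ fs/2 = 22 Hz, passes unchanged.
120 Hz mod fs = 32 Hz.
32 Hz > fs/2 = 22 Hz, folds to fs − 32 Hz = 12 Hz.
68 Hz mod fs = 24 Hz.
24 Hz > fs/2 = 22 Hz, folds to fs − 24 Hz = 20 Hz.
24 Hz and 68 Hz both map to 20 Hz.

24 Hz, 68 Hz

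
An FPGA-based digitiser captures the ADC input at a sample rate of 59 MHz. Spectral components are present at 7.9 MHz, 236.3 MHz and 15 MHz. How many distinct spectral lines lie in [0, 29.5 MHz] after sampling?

fs/2 = 29.5 MHz.
7.9 MHz ≤ fs/2 = 29.5 MHz, passes unchanged.
236.3 MHz mod fs = 0.3 MHz.
0.3 MHz ≤ fs/2 = 29.5 MHz, appears at 0.3 MHz.
15 MHz ≤ fs/2 = 29.5 MHz, passes unchanged.
Distinct values: {0.3 MHz, 7.9 MHz, 15 MHz} → 3.

3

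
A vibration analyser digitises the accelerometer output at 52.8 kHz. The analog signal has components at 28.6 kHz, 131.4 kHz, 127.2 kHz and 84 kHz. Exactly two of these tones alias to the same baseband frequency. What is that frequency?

fs/2 = 26.4 kHz.
28.6 kHz > fs/2 = 26.4 kHz, folds to fs − 28.6 kHz = 24.2 kHz.
131.4 kHz mod fs = 25.8 kHz.
25.8 kHz ≤ fs/2 = 26.4 kHz, appears at 25.8 kHz.
127.2 kHz mod fs = 21.6 kHz.
21.6 kHz ≤ fs/2 = 26.4 kHz, appears at 21.6 kHz.
84 kHz mod fs = 31.2 kHz.
31.2 kHz > fs/2 = 26.4 kHz, folds to fs − 31.2 kHz = 21.6 kHz.
84 kHz and 127.2 kHz both map to 21.6 kHz.

21.6 kHz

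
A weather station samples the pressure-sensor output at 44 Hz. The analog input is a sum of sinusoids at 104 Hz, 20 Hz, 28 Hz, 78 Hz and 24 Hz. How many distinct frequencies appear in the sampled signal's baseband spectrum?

fs/2 = 22 Hz.
104 Hz mod fs = 16 Hz.
16 Hz ≤ fs/2 = 22 Hz, appears at 16 Hz.
20 Hz ≤ fs/2 = 22 Hz, passes unchanged.
28 Hz > fs/2 = 22 Hz, folds to fs − 28 Hz = 16 Hz.
78 Hz mod fs = 34 Hz.
34 Hz > fs/2 = 22 Hz, folds to fs − 34 Hz = 10 Hz.
24 Hz > fs/2 = 22 Hz, folds to fs − 24 Hz = 20 Hz.
Distinct values: {10 Hz, 16 Hz, 20 Hz} → 3.

3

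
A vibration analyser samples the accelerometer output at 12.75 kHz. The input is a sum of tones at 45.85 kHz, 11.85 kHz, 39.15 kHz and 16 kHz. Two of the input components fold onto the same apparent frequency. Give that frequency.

fs/2 = 6.375 kHz.
45.85 kHz mod fs = 7.6 kHz.
7.6 kHz > fs/2 = 6.375 kHz, folds to fs − 7.6 kHz = 5.15 kHz.
11.85 kHz > fs/2 = 6.375 kHz, folds to fs − 11.85 kHz = 0.9 kHz.
39.15 kHz mod fs = 0.9 kHz.
0.9 kHz ≤ fs/2 = 6.375 kHz, appears at 0.9 kHz.
16 kHz mod fs = 3.25 kHz.
3.25 kHz ≤ fs/2 = 6.375 kHz, appears at 3.25 kHz.
11.85 kHz and 39.15 kHz both map to 0.9 kHz.

0.9 kHz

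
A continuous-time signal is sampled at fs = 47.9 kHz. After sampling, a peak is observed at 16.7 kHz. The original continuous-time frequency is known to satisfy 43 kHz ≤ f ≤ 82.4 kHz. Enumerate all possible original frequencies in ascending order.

Frequencies that alias to 16.7 kHz are k·fs ± 16.7 kHz for integer k ≥ 0.
k=0: 16.7 kHz.
k=1: 31.2 kHz, 64.6 kHz.
k=2: 79.1 kHz, 112.5 kHz.
k=3: 127 kHz, 160.4 kHz.
Within [43 kHz, 82.4 kHz]: 64.6 kHz, 79.1 kHz.

64.6 kHz, 79.1 kHz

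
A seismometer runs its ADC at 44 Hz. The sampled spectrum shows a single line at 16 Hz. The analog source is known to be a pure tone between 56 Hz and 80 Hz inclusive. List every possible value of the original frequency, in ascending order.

Frequencies that alias to 16 Hz are k·fs ± 16 Hz for integer k ≥ 0.
k=0: 16 Hz.
k=1: 28 Hz, 60 Hz.
k=2: 72 Hz, 104 Hz.
k=3: 116 Hz, 148 Hz.
Within [56 Hz, 80 Hz]: 60 Hz, 72 Hz.

60 Hz, 72 Hz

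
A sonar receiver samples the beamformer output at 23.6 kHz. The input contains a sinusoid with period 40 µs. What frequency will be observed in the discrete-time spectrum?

1.4 kHz

T = 40 µs → f = 1/T = 25 kHz.
25 kHz mod fs = 1.4 kHz.
1.4 kHz ≤ fs/2 = 11.8 kHz, appears at 1.4 kHz.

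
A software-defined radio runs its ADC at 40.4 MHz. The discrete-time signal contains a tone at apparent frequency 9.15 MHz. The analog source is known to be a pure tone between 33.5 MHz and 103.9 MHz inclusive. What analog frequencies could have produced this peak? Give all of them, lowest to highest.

Frequencies that alias to 9.15 MHz are k·fs ± 9.15 MHz for integer k ≥ 0.
k=0: 9.15 MHz.
k=1: 31.25 MHz, 49.55 MHz.
k=2: 71.65 MHz, 89.95 MHz.
k=3: 112.05 MHz, 130.35 MHz.
Within [33.5 MHz, 103.9 MHz]: 49.55 MHz, 71.65 MHz, 89.95 MHz.

49.55 MHz, 71.65 MHz, 89.95 MHz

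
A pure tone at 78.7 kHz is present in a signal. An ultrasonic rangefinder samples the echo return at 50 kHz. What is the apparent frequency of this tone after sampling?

78.7 kHz mod fs = 28.7 kHz.
28.7 kHz > fs/2 = 25 kHz, folds to fs − 28.7 kHz = 21.3 kHz.

21.3 kHz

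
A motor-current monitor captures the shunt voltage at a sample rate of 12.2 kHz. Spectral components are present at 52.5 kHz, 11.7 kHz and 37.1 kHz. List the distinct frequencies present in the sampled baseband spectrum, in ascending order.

0.5 kHz, 3.7 kHz

fs/2 = 6.1 kHz.
52.5 kHz mod fs = 3.7 kHz.
3.7 kHz ≤ fs/2 = 6.1 kHz, appears at 3.7 kHz.
11.7 kHz > fs/2 = 6.1 kHz, folds to fs − 11.7 kHz = 0.5 kHz.
37.1 kHz mod fs = 0.5 kHz.
0.5 kHz ≤ fs/2 = 6.1 kHz, appears at 0.5 kHz.
Distinct values: {0.5 kHz, 3.7 kHz}.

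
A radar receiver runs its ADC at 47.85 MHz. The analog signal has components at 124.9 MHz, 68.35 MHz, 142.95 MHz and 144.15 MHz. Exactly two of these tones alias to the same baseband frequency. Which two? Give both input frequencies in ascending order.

142.95 MHz, 144.15 MHz

fs/2 = 23.925 MHz.
124.9 MHz mod fs = 29.2 MHz.
29.2 MHz > fs/2 = 23.925 MHz, folds to fs − 29.2 MHz = 18.65 MHz.
68.35 MHz mod fs = 20.5 MHz.
20.5 MHz ≤ fs/2 = 23.925 MHz, appears at 20.5 MHz.
142.95 MHz mod fs = 47.25 MHz.
47.25 MHz > fs/2 = 23.925 MHz, folds to fs − 47.25 MHz = 0.6 MHz.
144.15 MHz mod fs = 0.6 MHz.
0.6 MHz ≤ fs/2 = 23.925 MHz, appears at 0.6 MHz.
142.95 MHz and 144.15 MHz both map to 0.6 MHz.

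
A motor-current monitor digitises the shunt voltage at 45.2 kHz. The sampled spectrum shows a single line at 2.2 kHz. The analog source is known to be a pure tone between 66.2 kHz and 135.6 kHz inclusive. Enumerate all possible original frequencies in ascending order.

88.2 kHz, 92.6 kHz, 133.4 kHz

Frequencies that alias to 2.2 kHz are k·fs ± 2.2 kHz for integer k ≥ 0.
k=0: 2.2 kHz.
k=1: 43 kHz, 47.4 kHz.
k=2: 88.2 kHz, 92.6 kHz.
k=3: 133.4 kHz, 137.8 kHz.
k=4: 178.6 kHz, 183 kHz.
Within [66.2 kHz, 135.6 kHz]: 88.2 kHz, 92.6 kHz, 133.4 kHz.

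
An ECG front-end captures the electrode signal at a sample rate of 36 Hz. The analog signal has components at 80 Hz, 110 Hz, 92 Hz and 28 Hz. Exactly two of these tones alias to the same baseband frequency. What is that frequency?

fs/2 = 18 Hz.
80 Hz mod fs = 8 Hz.
8 Hz ≤ fs/2 = 18 Hz, appears at 8 Hz.
110 Hz mod fs = 2 Hz.
2 Hz ≤ fs/2 = 18 Hz, appears at 2 Hz.
92 Hz mod fs = 20 Hz.
20 Hz > fs/2 = 18 Hz, folds to fs − 20 Hz = 16 Hz.
28 Hz > fs/2 = 18 Hz, folds to fs − 28 Hz = 8 Hz.
28 Hz and 80 Hz both map to 8 Hz.

8 Hz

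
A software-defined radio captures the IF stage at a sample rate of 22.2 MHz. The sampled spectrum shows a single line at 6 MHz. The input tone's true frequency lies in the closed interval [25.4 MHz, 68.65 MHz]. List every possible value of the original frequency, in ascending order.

28.2 MHz, 38.4 MHz, 50.4 MHz, 60.6 MHz

Frequencies that alias to 6 MHz are k·fs ± 6 MHz for integer k ≥ 0.
k=0: 6 MHz.
k=1: 16.2 MHz, 28.2 MHz.
k=2: 38.4 MHz, 50.4 MHz.
k=3: 60.6 MHz, 72.6 MHz.
k=4: 82.8 MHz, 94.8 MHz.
Within [25.4 MHz, 68.65 MHz]: 28.2 MHz, 38.4 MHz, 50.4 MHz, 60.6 MHz.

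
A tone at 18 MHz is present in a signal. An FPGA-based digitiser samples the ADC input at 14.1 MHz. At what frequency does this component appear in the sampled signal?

3.9 MHz

18 MHz mod fs = 3.9 MHz.
3.9 MHz ≤ fs/2 = 7.05 MHz, appears at 3.9 MHz.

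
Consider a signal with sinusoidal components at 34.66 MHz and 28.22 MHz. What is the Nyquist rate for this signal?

69.32 MHz

Highest-frequency component: 34.66 MHz.
Nyquist rate = 2 × 34.66 MHz = 69.32 MHz.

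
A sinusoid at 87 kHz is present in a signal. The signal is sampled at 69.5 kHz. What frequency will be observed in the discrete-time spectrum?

87 kHz mod fs = 17.5 kHz.
17.5 kHz ≤ fs/2 = 34.75 kHz, appears at 17.5 kHz.

17.5 kHz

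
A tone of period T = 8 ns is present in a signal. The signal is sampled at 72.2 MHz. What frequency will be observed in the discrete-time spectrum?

T = 8 ns → f = 1/T = 125 MHz.
125 MHz mod fs = 52.8 MHz.
52.8 MHz > fs/2 = 36.1 MHz, folds to fs − 52.8 MHz = 19.4 MHz.

19.4 MHz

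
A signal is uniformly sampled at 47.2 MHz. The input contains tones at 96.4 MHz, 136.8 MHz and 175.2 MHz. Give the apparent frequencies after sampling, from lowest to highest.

fs/2 = 23.6 MHz.
96.4 MHz mod fs = 2 MHz.
2 MHz ≤ fs/2 = 23.6 MHz, appears at 2 MHz.
136.8 MHz mod fs = 42.4 MHz.
42.4 MHz > fs/2 = 23.6 MHz, folds to fs − 42.4 MHz = 4.8 MHz.
175.2 MHz mod fs = 33.6 MHz.
33.6 MHz > fs/2 = 23.6 MHz, folds to fs − 33.6 MHz = 13.6 MHz.
Distinct values: {2 MHz, 4.8 MHz, 13.6 MHz}.

2 MHz, 4.8 MHz, 13.6 MHz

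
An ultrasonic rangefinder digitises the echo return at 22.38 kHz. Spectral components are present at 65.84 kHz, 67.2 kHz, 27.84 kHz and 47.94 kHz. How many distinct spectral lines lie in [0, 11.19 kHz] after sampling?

4

fs/2 = 11.19 kHz.
65.84 kHz mod fs = 21.08 kHz.
21.08 kHz > fs/2 = 11.19 kHz, folds to fs − 21.08 kHz = 1.3 kHz.
67.2 kHz mod fs = 0.06 kHz.
0.06 kHz ≤ fs/2 = 11.19 kHz, appears at 0.06 kHz.
27.84 kHz mod fs = 5.46 kHz.
5.46 kHz ≤ fs/2 = 11.19 kHz, appears at 5.46 kHz.
47.94 kHz mod fs = 3.18 kHz.
3.18 kHz ≤ fs/2 = 11.19 kHz, appears at 3.18 kHz.
Distinct values: {0.06 kHz, 1.3 kHz, 3.18 kHz, 5.46 kHz} → 4.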